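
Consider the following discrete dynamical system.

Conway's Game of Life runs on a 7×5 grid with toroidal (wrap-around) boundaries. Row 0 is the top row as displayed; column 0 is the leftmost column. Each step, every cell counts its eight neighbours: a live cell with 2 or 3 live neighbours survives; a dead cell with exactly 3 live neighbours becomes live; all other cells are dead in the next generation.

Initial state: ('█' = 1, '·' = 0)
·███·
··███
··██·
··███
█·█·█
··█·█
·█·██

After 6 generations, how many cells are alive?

4

k=0  ·███·
··███
··██·
··███
█·█·█
··█·█
·█·██
k=1  ·█···
····█
·█···
█····
█·█··
··█··
·█··█
k=2  ·····
█····
█····
█····
·····
█·██·
███··
k=3  █····
·····
██··█
·····
·█··█
█·███
█·███
k=4  ██·█·
·█··█
█····
·█··█
·██·█
·····
··█··
k=5  ██·██
·██·█
·█··█
·████
·███·
·███·
·██··
k=6  ····█
·····
····█
····█
·····
█····
·····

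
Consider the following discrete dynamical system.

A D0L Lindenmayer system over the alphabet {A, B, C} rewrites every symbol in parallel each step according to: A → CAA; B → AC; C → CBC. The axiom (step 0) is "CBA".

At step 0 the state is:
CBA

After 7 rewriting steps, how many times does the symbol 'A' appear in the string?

t=0: CBA
t=1: CBCACCAA
t=2: CBCACCBCCAACBCCBCCAACAA
t=3: CBCACCBCCAACBCCBCACCBCCBCCAACAACBCACCBCCBCACCBCCBCCAACAACBCCAACAA
t=4: CBCACCBCCAACBCCBCACCBCCBCCAACAACBCACCBCCBCACCBCCAACBCCBCAC…CACCBCCBCACCBCCBCCAACAACBCCAACAACBCACCBCCBCCAACAACBCCAACAA  (len 183)
t=5: CBCACCBCCAACBCCBCACCBCCBCCAACAACBCACCBCCBCACCBCCAACBCCBCAC…CACCBCCBCACCBCCBCCAACAACBCCAACAACBCACCBCCBCCAACAACBCCAACAA  (len 514)
t=6: CBCACCBCCAACBCCBCACCBCCBCCAACAACBCACCBCCBCACCBCCAACBCCBCAC…CACCBCCBCACCBCCBCCAACAACBCCAACAACBCACCBCCBCCAACAACBCCAACAA  (len 1442)
t=7: CBCACCBCCAACBCCBCACCBCCBCCAACAACBCACCBCCBCACCBCCAACBCCBCAC…CACCBCCBCACCBCCBCCAACAACBCCAACAACBCACCBCCBCCAACAACBCCAACAA  (len 4043)

1007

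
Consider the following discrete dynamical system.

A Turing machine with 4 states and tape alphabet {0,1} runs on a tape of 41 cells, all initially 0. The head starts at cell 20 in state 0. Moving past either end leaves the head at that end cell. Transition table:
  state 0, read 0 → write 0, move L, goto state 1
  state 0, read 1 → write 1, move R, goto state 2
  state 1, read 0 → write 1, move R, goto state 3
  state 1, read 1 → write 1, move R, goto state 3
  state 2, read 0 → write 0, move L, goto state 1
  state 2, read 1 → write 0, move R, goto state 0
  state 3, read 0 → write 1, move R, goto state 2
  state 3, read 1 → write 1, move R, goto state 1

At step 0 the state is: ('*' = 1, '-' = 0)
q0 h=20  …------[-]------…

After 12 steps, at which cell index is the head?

24

step 0: q0 h=20  …------[-]------…
step 1: q1 h=19  …------[-]------…
step 2: q3 h=20  …-----*[-]------…
step 3: q2 h=21  …----**[-]------…
step 4: q1 h=20  …-----*[*]------…
step 5: q3 h=21  …----**[-]------…
step 6: q2 h=22  …---***[-]------…
step 7: q1 h=21  …----**[*]------…
step 8: q3 h=22  …---***[-]------…
step 9: q2 h=23  …--****[-]------…
step 10: q1 h=22  …---***[*]------…
step 11: q3 h=23  …--****[-]------…
step 12: q2 h=24  …-*****[-]------…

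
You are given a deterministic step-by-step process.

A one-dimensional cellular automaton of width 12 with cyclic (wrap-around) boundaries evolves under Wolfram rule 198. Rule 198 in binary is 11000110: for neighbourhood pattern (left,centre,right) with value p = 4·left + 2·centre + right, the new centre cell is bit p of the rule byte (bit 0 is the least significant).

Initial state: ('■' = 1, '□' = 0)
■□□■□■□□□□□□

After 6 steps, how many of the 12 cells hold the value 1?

step 0: ■□□■□■□□□□□□
step 1: ■□■■□■□□□□□■
step 2: ■□□■□■□□□□■□
step 3: ■□■■□■□□□■■□
step 4: ■□□■□■□□■□■□
step 5: ■□■■□■□■■□■□
step 6: ■□□■□■□□■□■□

5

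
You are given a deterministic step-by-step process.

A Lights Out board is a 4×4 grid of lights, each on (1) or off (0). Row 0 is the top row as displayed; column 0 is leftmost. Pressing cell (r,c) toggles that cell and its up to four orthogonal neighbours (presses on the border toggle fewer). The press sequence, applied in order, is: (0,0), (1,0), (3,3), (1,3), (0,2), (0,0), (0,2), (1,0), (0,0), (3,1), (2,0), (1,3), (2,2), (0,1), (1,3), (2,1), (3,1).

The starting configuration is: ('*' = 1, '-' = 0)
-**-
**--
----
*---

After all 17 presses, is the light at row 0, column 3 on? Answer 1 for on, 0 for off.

1

t=0: -**-
**--
----
*---
t=1: *-*-
-*--
----
*---
t=2: --*-
*---
*---
*---
t=3: --*-
*---
*--*
*-**
t=4: --**
*-**
*---
*-**
t=5: -*--
*--*
*---
*-**
t=6: *---
---*
*---
*-**
t=7: ****
--**
*---
*-**
t=8: -***
****
----
*-**
t=9: *-**
-***
----
*-**
t=10: *-**
-***
-*--
-*-*
t=11: *-**
****
*---
**-*
t=12: *-*-
**--
*--*
**-*
t=13: *-*-
***-
***-
****
t=14: -*--
*-*-
***-
****
t=15: -*-*
*--*
****
****
t=16: -*-*
**-*
---*
*-**
t=17: -*-*
**-*
-*-*
-*-*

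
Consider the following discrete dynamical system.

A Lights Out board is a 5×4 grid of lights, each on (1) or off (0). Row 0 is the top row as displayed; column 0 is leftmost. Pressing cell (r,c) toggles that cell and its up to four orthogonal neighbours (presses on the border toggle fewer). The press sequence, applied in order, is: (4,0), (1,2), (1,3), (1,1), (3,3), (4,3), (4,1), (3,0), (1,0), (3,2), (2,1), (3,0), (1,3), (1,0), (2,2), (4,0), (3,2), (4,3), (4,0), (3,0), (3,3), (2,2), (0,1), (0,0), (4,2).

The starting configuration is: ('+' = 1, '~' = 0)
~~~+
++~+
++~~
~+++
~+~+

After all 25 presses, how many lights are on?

8

t=0: ~~~+
++~+
++~~
~+++
~+~+
t=1: ~~~+
++~+
++~~
++++
+~~+
t=2: ~~++
+~+~
+++~
++++
+~~+
t=3: ~~+~
+~~+
++++
++++
+~~+
t=4: ~++~
~+++
+~++
++++
+~~+
t=5: ~++~
~+++
+~+~
++~~
+~~~
t=6: ~++~
~+++
+~+~
++~+
+~++
t=7: ~++~
~+++
+~+~
+~~+
~+~+
t=8: ~++~
~+++
~~+~
~+~+
++~+
t=9: +++~
+~++
+~+~
~+~+
++~+
t=10: +++~
+~++
+~~~
~~+~
++++
t=11: +++~
++++
~++~
~++~
++++
t=12: +++~
++++
+++~
+~+~
~+++
t=13: ++++
++~~
++++
+~+~
~+++
t=14: ~+++
~~~~
~+++
+~+~
~+++
t=15: ~+++
~~+~
~~~~
+~~~
~+++
t=16: ~+++
~~+~
~~~~
~~~~
+~++
t=17: ~+++
~~+~
~~+~
~+++
+~~+
t=18: ~+++
~~+~
~~+~
~++~
+~+~
t=19: ~+++
~~+~
~~+~
+++~
~++~
t=20: ~+++
~~+~
+~+~
~~+~
+++~
t=21: ~+++
~~+~
+~++
~~~+
++++
t=22: ~+++
~~~~
++~~
~~++
++++
t=23: +~~+
~+~~
++~~
~~++
++++
t=24: ~+~+
++~~
++~~
~~++
++++
t=25: ~+~+
++~~
++~~
~~~+
+~~~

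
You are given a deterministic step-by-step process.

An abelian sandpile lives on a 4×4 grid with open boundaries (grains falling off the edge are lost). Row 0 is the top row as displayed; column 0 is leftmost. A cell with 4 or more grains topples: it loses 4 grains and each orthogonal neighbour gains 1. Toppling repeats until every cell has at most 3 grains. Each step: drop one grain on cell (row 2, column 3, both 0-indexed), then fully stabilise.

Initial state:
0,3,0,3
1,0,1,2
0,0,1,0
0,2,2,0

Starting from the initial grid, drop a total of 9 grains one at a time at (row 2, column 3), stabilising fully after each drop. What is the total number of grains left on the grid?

19

0) 0,3,0,3
1,0,1,2
0,0,1,0
0,2,2,0
1) 0,3,0,3
1,0,1,2
0,0,1,1
0,2,2,0
2) 0,3,0,3
1,0,1,2
0,0,1,2
0,2,2,0
3) 0,3,0,3
1,0,1,2
0,0,1,3
0,2,2,0
4) 0,3,0,3
1,0,1,3
0,0,2,0
0,2,2,1
5) 0,3,0,3
1,0,1,3
0,0,2,1
0,2,2,1
6) 0,3,0,3
1,0,1,3
0,0,2,2
0,2,2,1
7) 0,3,0,3
1,0,1,3
0,0,2,3
0,2,2,1
8) 0,3,1,0
1,0,2,1
0,0,3,1
0,2,2,2
9) 0,3,1,0
1,0,2,1
0,0,3,2
0,2,2,2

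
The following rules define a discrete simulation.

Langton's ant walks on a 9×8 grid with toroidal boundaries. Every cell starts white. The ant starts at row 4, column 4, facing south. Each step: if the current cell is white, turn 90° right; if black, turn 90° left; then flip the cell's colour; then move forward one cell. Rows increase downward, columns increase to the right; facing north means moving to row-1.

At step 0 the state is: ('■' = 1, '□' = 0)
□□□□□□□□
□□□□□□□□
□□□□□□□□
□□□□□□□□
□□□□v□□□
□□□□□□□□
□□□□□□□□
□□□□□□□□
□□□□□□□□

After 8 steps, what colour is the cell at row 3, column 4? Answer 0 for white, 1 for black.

t=0: □□□□□□□□
□□□□□□□□
□□□□□□□□
□□□□□□□□
□□□□v□□□
□□□□□□□□
□□□□□□□□
□□□□□□□□
□□□□□□□□
t=1: □□□□□□□□
□□□□□□□□
□□□□□□□□
□□□□□□□□
□□□<■□□□
□□□□□□□□
□□□□□□□□
□□□□□□□□
□□□□□□□□
t=2: □□□□□□□□
□□□□□□□□
□□□□□□□□
□□□^□□□□
□□□■■□□□
□□□□□□□□
□□□□□□□□
□□□□□□□□
□□□□□□□□
t=3: □□□□□□□□
□□□□□□□□
□□□□□□□□
□□□■>□□□
□□□■■□□□
□□□□□□□□
□□□□□□□□
□□□□□□□□
□□□□□□□□
t=4: □□□□□□□□
□□□□□□□□
□□□□□□□□
□□□■■□□□
□□□■v□□□
□□□□□□□□
□□□□□□□□
□□□□□□□□
□□□□□□□□
t=5: □□□□□□□□
□□□□□□□□
□□□□□□□□
□□□■■□□□
□□□■□>□□
□□□□□□□□
□□□□□□□□
□□□□□□□□
□□□□□□□□
t=6: □□□□□□□□
□□□□□□□□
□□□□□□□□
□□□■■□□□
□□□■□■□□
□□□□□v□□
□□□□□□□□
□□□□□□□□
□□□□□□□□
t=7: □□□□□□□□
□□□□□□□□
□□□□□□□□
□□□■■□□□
□□□■□■□□
□□□□<■□□
□□□□□□□□
□□□□□□□□
□□□□□□□□
t=8: □□□□□□□□
□□□□□□□□
□□□□□□□□
□□□■■□□□
□□□■^■□□
□□□□■■□□
□□□□□□□□
□□□□□□□□
□□□□□□□□

1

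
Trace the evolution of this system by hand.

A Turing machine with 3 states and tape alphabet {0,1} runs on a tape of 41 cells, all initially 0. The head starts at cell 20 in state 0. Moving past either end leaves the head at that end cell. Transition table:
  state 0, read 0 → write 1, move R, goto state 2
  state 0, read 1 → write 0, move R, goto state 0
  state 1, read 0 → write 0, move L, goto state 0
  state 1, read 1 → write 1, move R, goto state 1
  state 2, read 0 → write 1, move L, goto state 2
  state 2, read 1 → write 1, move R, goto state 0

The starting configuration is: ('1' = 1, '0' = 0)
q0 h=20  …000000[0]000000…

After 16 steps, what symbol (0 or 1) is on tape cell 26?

gen 0: q0 h=20  …000000[0]000000…
gen 1: q2 h=21  …000001[0]000000…
gen 2: q2 h=20  …000000[1]100000…
gen 3: q0 h=21  …000001[1]000000…
gen 4: q0 h=22  …000010[0]000000…
gen 5: q2 h=23  …000101[0]000000…
gen 6: q2 h=22  …000010[1]100000…
gen 7: q0 h=23  …000101[1]000000…
gen 8: q0 h=24  …001010[0]000000…
gen 9: q2 h=25  …010101[0]000000…
gen 10: q2 h=24  …001010[1]100000…
gen 11: q0 h=25  …010101[1]000000…
gen 12: q0 h=26  …101010[0]000000…
gen 13: q2 h=27  …010101[0]000000…
gen 14: q2 h=26  …101010[1]100000…
gen 15: q0 h=27  …010101[1]000000…
gen 16: q0 h=28  …101010[0]000000…

1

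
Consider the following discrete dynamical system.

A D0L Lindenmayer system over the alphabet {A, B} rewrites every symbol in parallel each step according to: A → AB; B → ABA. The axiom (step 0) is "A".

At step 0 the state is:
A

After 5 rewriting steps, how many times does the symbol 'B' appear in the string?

29

0) A
1) AB
2) ABABA
3) ABABAABABAAB
4) ABABAABABAABABABAABABAABABABA
5) ABABAABABAABABABAABABAABABABAABABAABABAABABABAABABAABABABAABABAABABAAB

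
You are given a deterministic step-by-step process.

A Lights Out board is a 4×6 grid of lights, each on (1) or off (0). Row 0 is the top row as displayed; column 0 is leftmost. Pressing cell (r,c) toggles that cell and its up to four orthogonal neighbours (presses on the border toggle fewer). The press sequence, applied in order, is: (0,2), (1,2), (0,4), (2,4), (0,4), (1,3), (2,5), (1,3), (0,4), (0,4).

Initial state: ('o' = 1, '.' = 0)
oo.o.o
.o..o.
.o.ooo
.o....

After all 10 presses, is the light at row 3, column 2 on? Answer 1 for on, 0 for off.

0

[0] oo.o.o
.o..o.
.o.ooo
.o....
[1] o.o..o
.oo.o.
.o.ooo
.o....
[2] o....o
...oo.
.ooooo
.o....
[3] o..oo.
...o..
.ooooo
.o....
[4] o..oo.
...oo.
.oo...
.o..o.
[5] o....o
...o..
.oo...
.o..o.
[6] o..o.o
..o.o.
.ooo..
.o..o.
[7] o..o.o
..o.oo
.ooooo
.o..oo
[8] o....o
...o.o
.oo.oo
.o..oo
[9] o..oo.
...ooo
.oo.oo
.o..oo
[10] o....o
...o.o
.oo.oo
.o..oo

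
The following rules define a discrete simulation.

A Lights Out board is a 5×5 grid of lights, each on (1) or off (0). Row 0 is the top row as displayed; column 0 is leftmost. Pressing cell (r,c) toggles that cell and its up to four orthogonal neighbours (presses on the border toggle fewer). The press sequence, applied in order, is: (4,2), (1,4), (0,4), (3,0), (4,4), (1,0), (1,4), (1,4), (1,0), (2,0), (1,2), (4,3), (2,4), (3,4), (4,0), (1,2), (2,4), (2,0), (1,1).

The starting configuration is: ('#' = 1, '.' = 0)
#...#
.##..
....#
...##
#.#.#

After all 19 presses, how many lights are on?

16

gen 0: #...#
.##..
....#
...##
#.#.#
gen 1: #...#
.##..
....#
..###
##.##
gen 2: #....
.####
.....
..###
##.##
gen 3: #..##
.###.
.....
..###
##.##
gen 4: #..##
.###.
#....
#####
.#.##
gen 5: #..##
.###.
#....
####.
.#...
gen 6: ...##
#.##.
.....
####.
.#...
gen 7: ...#.
#.#.#
....#
####.
.#...
gen 8: ...##
#.##.
.....
####.
.#...
gen 9: #..##
.###.
#....
####.
.#...
gen 10: #..##
####.
.#...
.###.
.#...
gen 11: #.###
#....
.##..
.###.
.#...
gen 12: #.###
#....
.##..
.##..
.####
gen 13: #.###
#...#
.####
.##.#
.####
gen 14: #.###
#...#
.###.
.###.
.###.
gen 15: #.###
#...#
.###.
####.
#.##.
gen 16: #..##
#####
.#.#.
####.
#.##.
gen 17: #..##
####.
.#..#
#####
#.##.
gen 18: #..##
.###.
#...#
.####
#.##.
gen 19: ##.##
#..#.
##..#
.####
#.##.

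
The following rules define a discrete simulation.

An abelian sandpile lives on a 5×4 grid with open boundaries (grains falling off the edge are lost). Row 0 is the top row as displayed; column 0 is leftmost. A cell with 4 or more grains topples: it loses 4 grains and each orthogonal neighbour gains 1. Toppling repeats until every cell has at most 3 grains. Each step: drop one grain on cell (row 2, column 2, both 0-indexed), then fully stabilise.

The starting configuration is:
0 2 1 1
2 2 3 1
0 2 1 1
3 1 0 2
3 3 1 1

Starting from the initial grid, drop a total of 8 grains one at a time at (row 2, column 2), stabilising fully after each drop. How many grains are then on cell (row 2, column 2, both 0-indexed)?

3

k=0  0 2 1 1
2 2 3 1
0 2 1 1
3 1 0 2
3 3 1 1
k=1  0 2 1 1
2 2 3 1
0 2 2 1
3 1 0 2
3 3 1 1
k=2  0 2 1 1
2 2 3 1
0 2 3 1
3 1 0 2
3 3 1 1
k=3  0 2 2 1
2 3 0 2
0 3 1 2
3 1 1 2
3 3 1 1
k=4  0 2 2 1
2 3 0 2
0 3 2 2
3 1 1 2
3 3 1 1
k=5  0 2 2 1
2 3 0 2
0 3 3 2
3 1 1 2
3 3 1 1
k=6  0 3 2 1
3 0 2 2
1 1 1 3
3 2 2 2
3 3 1 1
k=7  0 3 2 1
3 0 2 2
1 1 2 3
3 2 2 2
3 3 1 1
k=8  0 3 2 1
3 0 2 2
1 1 3 3
3 2 2 2
3 3 1 1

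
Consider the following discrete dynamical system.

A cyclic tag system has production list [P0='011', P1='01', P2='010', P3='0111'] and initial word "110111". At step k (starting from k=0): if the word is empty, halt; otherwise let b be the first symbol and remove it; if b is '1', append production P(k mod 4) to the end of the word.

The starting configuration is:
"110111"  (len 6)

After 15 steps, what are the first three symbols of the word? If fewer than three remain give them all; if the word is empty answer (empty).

gen 0: "110111"  (len 6)
gen 1: "10111011"  (len 8)
gen 2: "011101101"  (len 9)
gen 3: "11101101"  (len 8)
gen 4: "11011010111"  (len 11)
gen 5: "1011010111011"  (len 13)
gen 6: "01101011101101"  (len 14)
gen 7: "1101011101101"  (len 13)
gen 8: "1010111011010111"  (len 16)
gen 9: "010111011010111011"  (len 18)
gen 10: "10111011010111011"  (len 17)
gen 11: "0111011010111011010"  (len 19)
gen 12: "111011010111011010"  (len 18)
gen 13: "11011010111011010011"  (len 20)
gen 14: "101101011101101001101"  (len 21)
gen 15: "01101011101101001101010"  (len 23)

011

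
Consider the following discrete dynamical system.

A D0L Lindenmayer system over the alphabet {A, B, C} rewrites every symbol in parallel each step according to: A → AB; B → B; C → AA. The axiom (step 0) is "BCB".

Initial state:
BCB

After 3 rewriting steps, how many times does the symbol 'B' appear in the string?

t=0: BCB
t=1: BAAB
t=2: BABABB
t=3: BABBABBB

6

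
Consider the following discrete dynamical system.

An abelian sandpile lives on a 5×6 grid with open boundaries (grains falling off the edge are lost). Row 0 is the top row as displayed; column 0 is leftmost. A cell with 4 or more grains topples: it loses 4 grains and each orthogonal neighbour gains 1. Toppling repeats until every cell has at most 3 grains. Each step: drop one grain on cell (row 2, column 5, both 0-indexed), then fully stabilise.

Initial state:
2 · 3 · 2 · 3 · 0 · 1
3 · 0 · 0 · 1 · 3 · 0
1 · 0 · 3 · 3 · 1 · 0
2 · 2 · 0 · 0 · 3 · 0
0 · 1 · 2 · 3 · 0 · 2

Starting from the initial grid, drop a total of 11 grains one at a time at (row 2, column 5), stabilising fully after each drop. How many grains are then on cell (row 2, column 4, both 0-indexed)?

t=0: 2 · 3 · 2 · 3 · 0 · 1
3 · 0 · 0 · 1 · 3 · 0
1 · 0 · 3 · 3 · 1 · 0
2 · 2 · 0 · 0 · 3 · 0
0 · 1 · 2 · 3 · 0 · 2
t=1: 2 · 3 · 2 · 3 · 0 · 1
3 · 0 · 0 · 1 · 3 · 0
1 · 0 · 3 · 3 · 1 · 1
2 · 2 · 0 · 0 · 3 · 0
0 · 1 · 2 · 3 · 0 · 2
t=2: 2 · 3 · 2 · 3 · 0 · 1
3 · 0 · 0 · 1 · 3 · 0
1 · 0 · 3 · 3 · 1 · 2
2 · 2 · 0 · 0 · 3 · 0
0 · 1 · 2 · 3 · 0 · 2
t=3: 2 · 3 · 2 · 3 · 0 · 1
3 · 0 · 0 · 1 · 3 · 0
1 · 0 · 3 · 3 · 1 · 3
2 · 2 · 0 · 0 · 3 · 0
0 · 1 · 2 · 3 · 0 · 2
t=4: 2 · 3 · 2 · 3 · 0 · 1
3 · 0 · 0 · 1 · 3 · 1
1 · 0 · 3 · 3 · 2 · 0
2 · 2 · 0 · 0 · 3 · 1
0 · 1 · 2 · 3 · 0 · 2
t=5: 2 · 3 · 2 · 3 · 0 · 1
3 · 0 · 0 · 1 · 3 · 1
1 · 0 · 3 · 3 · 2 · 1
2 · 2 · 0 · 0 · 3 · 1
0 · 1 · 2 · 3 · 0 · 2
t=6: 2 · 3 · 2 · 3 · 0 · 1
3 · 0 · 0 · 1 · 3 · 1
1 · 0 · 3 · 3 · 2 · 2
2 · 2 · 0 · 0 · 3 · 1
0 · 1 · 2 · 3 · 0 · 2
t=7: 2 · 3 · 2 · 3 · 0 · 1
3 · 0 · 0 · 1 · 3 · 1
1 · 0 · 3 · 3 · 2 · 3
2 · 2 · 0 · 0 · 3 · 1
0 · 1 · 2 · 3 · 0 · 2
t=8: 2 · 3 · 2 · 3 · 0 · 1
3 · 0 · 0 · 1 · 3 · 2
1 · 0 · 3 · 3 · 3 · 0
2 · 2 · 0 · 0 · 3 · 2
0 · 1 · 2 · 3 · 0 · 2
t=9: 2 · 3 · 2 · 3 · 0 · 1
3 · 0 · 0 · 1 · 3 · 2
1 · 0 · 3 · 3 · 3 · 1
2 · 2 · 0 · 0 · 3 · 2
0 · 1 · 2 · 3 · 0 · 2
t=10: 2 · 3 · 2 · 3 · 0 · 1
3 · 0 · 0 · 1 · 3 · 2
1 · 0 · 3 · 3 · 3 · 2
2 · 2 · 0 · 0 · 3 · 2
0 · 1 · 2 · 3 · 0 · 2
t=11: 2 · 3 · 2 · 3 · 0 · 1
3 · 0 · 0 · 1 · 3 · 2
1 · 0 · 3 · 3 · 3 · 3
2 · 2 · 0 · 0 · 3 · 2
0 · 1 · 2 · 3 · 0 · 2

3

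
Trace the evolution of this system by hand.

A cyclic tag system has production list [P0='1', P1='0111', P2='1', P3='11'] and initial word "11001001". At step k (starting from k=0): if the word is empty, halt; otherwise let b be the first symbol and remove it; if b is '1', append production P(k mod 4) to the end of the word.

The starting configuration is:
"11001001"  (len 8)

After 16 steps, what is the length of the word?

12

step 0: "11001001"  (len 8)
step 1: "10010011"  (len 8)
step 2: "00100110111"  (len 11)
step 3: "0100110111"  (len 10)
step 4: "100110111"  (len 9)
step 5: "001101111"  (len 9)
step 6: "01101111"  (len 8)
step 7: "1101111"  (len 7)
step 8: "10111111"  (len 8)
step 9: "01111111"  (len 8)
step 10: "1111111"  (len 7)
step 11: "1111111"  (len 7)
step 12: "11111111"  (len 8)
step 13: "11111111"  (len 8)
step 14: "11111110111"  (len 11)
step 15: "11111101111"  (len 11)
step 16: "111110111111"  (len 12)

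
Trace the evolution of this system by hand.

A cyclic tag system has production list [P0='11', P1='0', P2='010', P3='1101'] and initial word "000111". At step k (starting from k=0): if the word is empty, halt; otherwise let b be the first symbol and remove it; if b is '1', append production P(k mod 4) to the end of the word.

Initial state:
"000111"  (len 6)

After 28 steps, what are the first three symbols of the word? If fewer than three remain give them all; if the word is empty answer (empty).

010

gen 0: "000111"  (len 6)
gen 1: "00111"  (len 5)
gen 2: "0111"  (len 4)
gen 3: "111"  (len 3)
gen 4: "111101"  (len 6)
gen 5: "1110111"  (len 7)
gen 6: "1101110"  (len 7)
gen 7: "101110010"  (len 9)
gen 8: "011100101101"  (len 12)
gen 9: "11100101101"  (len 11)
gen 10: "11001011010"  (len 11)
gen 11: "1001011010010"  (len 13)
gen 12: "0010110100101101"  (len 16)
gen 13: "010110100101101"  (len 15)
gen 14: "10110100101101"  (len 14)
gen 15: "0110100101101010"  (len 16)
gen 16: "110100101101010"  (len 15)
gen 17: "1010010110101011"  (len 16)
gen 18: "0100101101010110"  (len 16)
gen 19: "100101101010110"  (len 15)
gen 20: "001011010101101101"  (len 18)
gen 21: "01011010101101101"  (len 17)
gen 22: "1011010101101101"  (len 16)
gen 23: "011010101101101010"  (len 18)
gen 24: "11010101101101010"  (len 17)
gen 25: "101010110110101011"  (len 18)
gen 26: "010101101101010110"  (len 18)
gen 27: "10101101101010110"  (len 17)
gen 28: "01011011010101101101"  (len 20)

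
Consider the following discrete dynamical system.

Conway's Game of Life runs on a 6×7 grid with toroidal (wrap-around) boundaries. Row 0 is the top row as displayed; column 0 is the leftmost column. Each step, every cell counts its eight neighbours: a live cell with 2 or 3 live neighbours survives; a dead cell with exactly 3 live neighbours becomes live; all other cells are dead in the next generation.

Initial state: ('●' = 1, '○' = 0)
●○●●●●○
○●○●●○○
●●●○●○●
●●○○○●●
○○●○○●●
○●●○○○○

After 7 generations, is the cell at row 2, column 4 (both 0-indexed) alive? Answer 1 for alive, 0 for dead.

0

[0] ●○●●●●○
○●○●●○○
●●●○●○●
●●○○○●●
○○●○○●●
○●●○○○○
[1] ●○○○○●○
○○○○○○○
○○○○●○○
○○○●●○○
○○●○○●○
●○○○○○○
[2] ○○○○○○●
○○○○○○○
○○○●●○○
○○○●●●○
○○○●●○○
○●○○○○○
[3] ○○○○○○○
○○○○○○○
○○○●○●○
○○●○○●○
○○●●○●○
○○○○○○○
[4] ○○○○○○○
○○○○○○○
○○○○●○○
○○●○○●●
○○●●●○○
○○○○○○○
[5] ○○○○○○○
○○○○○○○
○○○○○●○
○○●○○●○
○○●●●●○
○○○●○○○
[6] ○○○○○○○
○○○○○○○
○○○○○○○
○○●○○●●
○○●○○●○
○○●●○○○
[7] ○○○○○○○
○○○○○○○
○○○○○○○
○○○○○●●
○●●○●●●
○○●●○○○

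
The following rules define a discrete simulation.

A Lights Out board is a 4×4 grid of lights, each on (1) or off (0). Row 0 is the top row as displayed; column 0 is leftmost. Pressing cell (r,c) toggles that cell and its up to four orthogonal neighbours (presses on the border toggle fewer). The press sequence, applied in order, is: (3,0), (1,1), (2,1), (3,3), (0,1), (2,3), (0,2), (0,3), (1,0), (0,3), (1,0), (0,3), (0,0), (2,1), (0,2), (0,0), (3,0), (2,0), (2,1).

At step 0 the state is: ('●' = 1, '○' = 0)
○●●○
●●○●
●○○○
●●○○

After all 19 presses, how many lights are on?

10

0) ○●●○
●●○●
●○○○
●●○○
1) ○●●○
●●○●
○○○○
○○○○
2) ○○●○
○○●●
○●○○
○○○○
3) ○○●○
○●●●
●○●○
○●○○
4) ○○●○
○●●●
●○●●
○●●●
5) ●●○○
○○●●
●○●●
○●●●
6) ●●○○
○○●○
●○○○
○●●○
7) ●○●●
○○○○
●○○○
○●●○
8) ●○○○
○○○●
●○○○
○●●○
9) ○○○○
●●○●
○○○○
○●●○
10) ○○●●
●●○○
○○○○
○●●○
11) ●○●●
○○○○
●○○○
○●●○
12) ●○○○
○○○●
●○○○
○●●○
13) ○●○○
●○○●
●○○○
○●●○
14) ○●○○
●●○●
○●●○
○○●○
15) ○○●●
●●●●
○●●○
○○●○
16) ●●●●
○●●●
○●●○
○○●○
17) ●●●●
○●●●
●●●○
●●●○
18) ●●●●
●●●●
○○●○
○●●○
19) ●●●●
●○●●
●●○○
○○●○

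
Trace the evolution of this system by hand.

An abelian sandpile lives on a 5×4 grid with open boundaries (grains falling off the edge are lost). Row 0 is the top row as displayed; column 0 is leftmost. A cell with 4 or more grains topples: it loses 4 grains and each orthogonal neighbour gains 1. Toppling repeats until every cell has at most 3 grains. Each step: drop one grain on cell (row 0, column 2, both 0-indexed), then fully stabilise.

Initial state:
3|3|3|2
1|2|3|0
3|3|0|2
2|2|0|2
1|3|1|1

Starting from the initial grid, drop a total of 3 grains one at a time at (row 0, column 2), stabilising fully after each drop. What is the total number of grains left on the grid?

31

step 0: 3|3|3|2
1|2|3|0
3|3|0|2
2|2|0|2
1|3|1|1
step 1: 1|2|2|3
0|2|1|1
1|1|2|2
3|3|0|2
1|3|1|1
step 2: 1|2|3|3
0|2|1|1
1|1|2|2
3|3|0|2
1|3|1|1
step 3: 1|3|1|0
0|2|2|2
1|1|2|2
3|3|0|2
1|3|1|1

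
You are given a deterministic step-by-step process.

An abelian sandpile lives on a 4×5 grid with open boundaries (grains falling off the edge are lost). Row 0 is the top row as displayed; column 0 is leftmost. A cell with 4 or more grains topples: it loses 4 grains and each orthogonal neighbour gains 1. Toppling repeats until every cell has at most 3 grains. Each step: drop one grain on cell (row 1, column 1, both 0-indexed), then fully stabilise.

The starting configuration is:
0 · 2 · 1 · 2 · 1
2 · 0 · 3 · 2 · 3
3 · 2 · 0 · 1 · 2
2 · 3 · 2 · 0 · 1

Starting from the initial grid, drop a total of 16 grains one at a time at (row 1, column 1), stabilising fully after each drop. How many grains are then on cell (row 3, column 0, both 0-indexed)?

2

gen 0: 0 · 2 · 1 · 2 · 1
2 · 0 · 3 · 2 · 3
3 · 2 · 0 · 1 · 2
2 · 3 · 2 · 0 · 1
gen 1: 0 · 2 · 1 · 2 · 1
2 · 1 · 3 · 2 · 3
3 · 2 · 0 · 1 · 2
2 · 3 · 2 · 0 · 1
gen 2: 0 · 2 · 1 · 2 · 1
2 · 2 · 3 · 2 · 3
3 · 2 · 0 · 1 · 2
2 · 3 · 2 · 0 · 1
gen 3: 0 · 2 · 1 · 2 · 1
2 · 3 · 3 · 2 · 3
3 · 2 · 0 · 1 · 2
2 · 3 · 2 · 0 · 1
gen 4: 0 · 3 · 2 · 2 · 1
3 · 1 · 0 · 3 · 3
3 · 3 · 1 · 1 · 2
2 · 3 · 2 · 0 · 1
gen 5: 0 · 3 · 2 · 2 · 1
3 · 2 · 0 · 3 · 3
3 · 3 · 1 · 1 · 2
2 · 3 · 2 · 0 · 1
gen 6: 0 · 3 · 2 · 2 · 1
3 · 3 · 0 · 3 · 3
3 · 3 · 1 · 1 · 2
2 · 3 · 2 · 0 · 1
gen 7: 2 · 0 · 3 · 2 · 1
1 · 3 · 1 · 3 · 3
2 · 2 · 2 · 1 · 2
0 · 1 · 3 · 0 · 1
gen 8: 2 · 1 · 3 · 2 · 1
2 · 0 · 2 · 3 · 3
2 · 3 · 2 · 1 · 2
0 · 1 · 3 · 0 · 1
gen 9: 2 · 1 · 3 · 2 · 1
2 · 1 · 2 · 3 · 3
2 · 3 · 2 · 1 · 2
0 · 1 · 3 · 0 · 1
gen 10: 2 · 1 · 3 · 2 · 1
2 · 2 · 2 · 3 · 3
2 · 3 · 2 · 1 · 2
0 · 1 · 3 · 0 · 1
gen 11: 2 · 1 · 3 · 2 · 1
2 · 3 · 2 · 3 · 3
2 · 3 · 2 · 1 · 2
0 · 1 · 3 · 0 · 1
gen 12: 2 · 2 · 3 · 2 · 1
3 · 1 · 3 · 3 · 3
3 · 0 · 3 · 1 · 2
0 · 2 · 3 · 0 · 1
gen 13: 2 · 2 · 3 · 2 · 1
3 · 2 · 3 · 3 · 3
3 · 0 · 3 · 1 · 2
0 · 2 · 3 · 0 · 1
gen 14: 2 · 2 · 3 · 2 · 1
3 · 3 · 3 · 3 · 3
3 · 0 · 3 · 1 · 2
0 · 2 · 3 · 0 · 1
gen 15: 0 · 1 · 2 · 0 · 3
2 · 3 · 3 · 2 · 0
0 · 3 · 1 · 3 · 3
1 · 3 · 0 · 1 · 1
gen 16: 0 · 2 · 3 · 0 · 3
3 · 2 · 0 · 3 · 0
1 · 1 · 3 · 3 · 3
2 · 0 · 1 · 1 · 1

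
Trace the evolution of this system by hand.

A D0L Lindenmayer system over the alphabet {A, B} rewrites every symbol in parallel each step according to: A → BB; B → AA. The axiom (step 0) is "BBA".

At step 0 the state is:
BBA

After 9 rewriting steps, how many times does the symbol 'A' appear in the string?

k=0  BBA
k=1  AAAABB
k=2  BBBBBBBBAAAA
k=3  AAAAAAAAAAAAAAAABBBBBBBB
k=4  BBBBBBBBBBBBBBBBBBBBBBBBBBBBBBBBAAAAAAAAAAAAAAAA
k=5  AAAAAAAAAAAAAAAAAAAAAAAAAAAAAAAAAAAAAAAAAAAAAAAAAAAAAAAAAAAAAAAABBBBBBBBBBBBBBBBBBBBBBBBBBBBBBBB
k=6  BBBBBBBBBBBBBBBBBBBBBBBBBBBBBBBBBBBBBBBBBBBBBBBBBBBBBBBBBB…AAAAAAAAAAAAAAAAAAAAAAAAAAAAAAAAAAAAAAAAAAAAAAAAAAAAAAAAAA  (len 192)
k=7  AAAAAAAAAAAAAAAAAAAAAAAAAAAAAAAAAAAAAAAAAAAAAAAAAAAAAAAAAA…BBBBBBBBBBBBBBBBBBBBBBBBBBBBBBBBBBBBBBBBBBBBBBBBBBBBBBBBBB  (len 384)
k=8  BBBBBBBBBBBBBBBBBBBBBBBBBBBBBBBBBBBBBBBBBBBBBBBBBBBBBBBBBB…AAAAAAAAAAAAAAAAAAAAAAAAAAAAAAAAAAAAAAAAAAAAAAAAAAAAAAAAAA  (len 768)
k=9  AAAAAAAAAAAAAAAAAAAAAAAAAAAAAAAAAAAAAAAAAAAAAAAAAAAAAAAAAA…BBBBBBBBBBBBBBBBBBBBBBBBBBBBBBBBBBBBBBBBBBBBBBBBBBBBBBBBBB  (len 1536)

1024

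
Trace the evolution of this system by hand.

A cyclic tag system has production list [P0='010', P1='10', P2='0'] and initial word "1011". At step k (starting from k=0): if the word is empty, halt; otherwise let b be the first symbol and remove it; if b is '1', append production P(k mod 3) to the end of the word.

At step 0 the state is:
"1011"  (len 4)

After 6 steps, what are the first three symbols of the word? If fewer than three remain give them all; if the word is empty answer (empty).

000

k=0  "1011"  (len 4)
k=1  "011010"  (len 6)
k=2  "11010"  (len 5)
k=3  "10100"  (len 5)
k=4  "0100010"  (len 7)
k=5  "100010"  (len 6)
k=6  "000100"  (len 6)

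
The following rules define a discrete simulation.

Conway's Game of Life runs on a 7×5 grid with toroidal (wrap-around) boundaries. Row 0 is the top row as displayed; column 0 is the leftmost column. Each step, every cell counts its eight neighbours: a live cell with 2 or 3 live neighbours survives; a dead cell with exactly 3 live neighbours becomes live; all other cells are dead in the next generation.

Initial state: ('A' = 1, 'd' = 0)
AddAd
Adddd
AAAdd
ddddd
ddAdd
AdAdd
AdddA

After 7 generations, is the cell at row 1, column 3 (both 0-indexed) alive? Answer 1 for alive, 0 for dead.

k=0  AddAd
Adddd
AAAdd
ddddd
ddAdd
AdAdd
AdddA
k=1  AAddd
AdAdd
AAddd
ddAdd
dAddd
AddAA
AddAd
k=2  AdAdd
ddAdA
AdAdd
AdAdd
AAAAA
AAAAd
ddAAd
k=3  ddAdA
AdAdA
AdAdA
ddddd
ddddd
ddddd
Adddd
k=4  ddddA
ddAdd
AdddA
ddddd
ddddd
ddddd
ddddd
k=5  ddddd
AddAA
ddddd
ddddd
ddddd
ddddd
ddddd
k=6  ddddA
ddddA
ddddA
ddddd
ddddd
ddddd
ddddd
k=7  ddddd
AddAA
ddddd
ddddd
ddddd
ddddd
ddddd

1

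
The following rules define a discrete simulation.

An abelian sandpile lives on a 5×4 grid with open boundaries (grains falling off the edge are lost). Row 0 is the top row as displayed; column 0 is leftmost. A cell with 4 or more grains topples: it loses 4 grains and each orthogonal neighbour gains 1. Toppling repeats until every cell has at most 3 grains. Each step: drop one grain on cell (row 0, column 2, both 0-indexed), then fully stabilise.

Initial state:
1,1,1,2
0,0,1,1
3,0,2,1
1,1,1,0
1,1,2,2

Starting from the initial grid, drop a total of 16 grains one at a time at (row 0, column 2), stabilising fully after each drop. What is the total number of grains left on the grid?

30

0) 1,1,1,2
0,0,1,1
3,0,2,1
1,1,1,0
1,1,2,2
1) 1,1,2,2
0,0,1,1
3,0,2,1
1,1,1,0
1,1,2,2
2) 1,1,3,2
0,0,1,1
3,0,2,1
1,1,1,0
1,1,2,2
3) 1,2,0,3
0,0,2,1
3,0,2,1
1,1,1,0
1,1,2,2
4) 1,2,1,3
0,0,2,1
3,0,2,1
1,1,1,0
1,1,2,2
5) 1,2,2,3
0,0,2,1
3,0,2,1
1,1,1,0
1,1,2,2
6) 1,2,3,3
0,0,2,1
3,0,2,1
1,1,1,0
1,1,2,2
7) 1,3,1,0
0,0,3,2
3,0,2,1
1,1,1,0
1,1,2,2
8) 1,3,2,0
0,0,3,2
3,0,2,1
1,1,1,0
1,1,2,2
9) 1,3,3,0
0,0,3,2
3,0,2,1
1,1,1,0
1,1,2,2
10) 2,0,2,1
0,2,0,3
3,0,3,1
1,1,1,0
1,1,2,2
11) 2,0,3,1
0,2,0,3
3,0,3,1
1,1,1,0
1,1,2,2
12) 2,1,0,2
0,2,1,3
3,0,3,1
1,1,1,0
1,1,2,2
13) 2,1,1,2
0,2,1,3
3,0,3,1
1,1,1,0
1,1,2,2
14) 2,1,2,2
0,2,1,3
3,0,3,1
1,1,1,0
1,1,2,2
15) 2,1,3,2
0,2,1,3
3,0,3,1
1,1,1,0
1,1,2,2
16) 2,2,0,3
0,2,2,3
3,0,3,1
1,1,1,0
1,1,2,2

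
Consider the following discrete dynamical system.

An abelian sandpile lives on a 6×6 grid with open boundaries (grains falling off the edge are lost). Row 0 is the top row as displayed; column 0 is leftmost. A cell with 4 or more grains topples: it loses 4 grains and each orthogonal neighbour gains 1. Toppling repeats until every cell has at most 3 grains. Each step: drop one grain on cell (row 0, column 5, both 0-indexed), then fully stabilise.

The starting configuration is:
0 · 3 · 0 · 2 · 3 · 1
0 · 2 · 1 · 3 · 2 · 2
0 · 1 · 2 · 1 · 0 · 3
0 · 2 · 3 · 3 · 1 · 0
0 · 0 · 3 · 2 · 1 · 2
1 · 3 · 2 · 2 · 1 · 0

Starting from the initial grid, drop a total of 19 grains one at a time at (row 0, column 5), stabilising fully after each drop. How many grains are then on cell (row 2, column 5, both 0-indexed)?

1

0) 0 · 3 · 0 · 2 · 3 · 1
0 · 2 · 1 · 3 · 2 · 2
0 · 1 · 2 · 1 · 0 · 3
0 · 2 · 3 · 3 · 1 · 0
0 · 0 · 3 · 2 · 1 · 2
1 · 3 · 2 · 2 · 1 · 0
1) 0 · 3 · 0 · 2 · 3 · 2
0 · 2 · 1 · 3 · 2 · 2
0 · 1 · 2 · 1 · 0 · 3
0 · 2 · 3 · 3 · 1 · 0
0 · 0 · 3 · 2 · 1 · 2
1 · 3 · 2 · 2 · 1 · 0
2) 0 · 3 · 0 · 2 · 3 · 3
0 · 2 · 1 · 3 · 2 · 2
0 · 1 · 2 · 1 · 0 · 3
0 · 2 · 3 · 3 · 1 · 0
0 · 0 · 3 · 2 · 1 · 2
1 · 3 · 2 · 2 · 1 · 0
3) 0 · 3 · 0 · 3 · 0 · 1
0 · 2 · 1 · 3 · 3 · 3
0 · 1 · 2 · 1 · 0 · 3
0 · 2 · 3 · 3 · 1 · 0
0 · 0 · 3 · 2 · 1 · 2
1 · 3 · 2 · 2 · 1 · 0
4) 0 · 3 · 0 · 3 · 0 · 2
0 · 2 · 1 · 3 · 3 · 3
0 · 1 · 2 · 1 · 0 · 3
0 · 2 · 3 · 3 · 1 · 0
0 · 0 · 3 · 2 · 1 · 2
1 · 3 · 2 · 2 · 1 · 0
5) 0 · 3 · 0 · 3 · 0 · 3
0 · 2 · 1 · 3 · 3 · 3
0 · 1 · 2 · 1 · 0 · 3
0 · 2 · 3 · 3 · 1 · 0
0 · 0 · 3 · 2 · 1 · 2
1 · 3 · 2 · 2 · 1 · 0
6) 0 · 3 · 1 · 0 · 3 · 1
0 · 2 · 2 · 1 · 1 · 2
0 · 1 · 2 · 2 · 2 · 0
0 · 2 · 3 · 3 · 1 · 1
0 · 0 · 3 · 2 · 1 · 2
1 · 3 · 2 · 2 · 1 · 0
7) 0 · 3 · 1 · 0 · 3 · 2
0 · 2 · 2 · 1 · 1 · 2
0 · 1 · 2 · 2 · 2 · 0
0 · 2 · 3 · 3 · 1 · 1
0 · 0 · 3 · 2 · 1 · 2
1 · 3 · 2 · 2 · 1 · 0
8) 0 · 3 · 1 · 0 · 3 · 3
0 · 2 · 2 · 1 · 1 · 2
0 · 1 · 2 · 2 · 2 · 0
0 · 2 · 3 · 3 · 1 · 1
0 · 0 · 3 · 2 · 1 · 2
1 · 3 · 2 · 2 · 1 · 0
9) 0 · 3 · 1 · 1 · 0 · 1
0 · 2 · 2 · 1 · 2 · 3
0 · 1 · 2 · 2 · 2 · 0
0 · 2 · 3 · 3 · 1 · 1
0 · 0 · 3 · 2 · 1 · 2
1 · 3 · 2 · 2 · 1 · 0
10) 0 · 3 · 1 · 1 · 0 · 2
0 · 2 · 2 · 1 · 2 · 3
0 · 1 · 2 · 2 · 2 · 0
0 · 2 · 3 · 3 · 1 · 1
0 · 0 · 3 · 2 · 1 · 2
1 · 3 · 2 · 2 · 1 · 0
11) 0 · 3 · 1 · 1 · 0 · 3
0 · 2 · 2 · 1 · 2 · 3
0 · 1 · 2 · 2 · 2 · 0
0 · 2 · 3 · 3 · 1 · 1
0 · 0 · 3 · 2 · 1 · 2
1 · 3 · 2 · 2 · 1 · 0
12) 0 · 3 · 1 · 1 · 1 · 1
0 · 2 · 2 · 1 · 3 · 0
0 · 1 · 2 · 2 · 2 · 1
0 · 2 · 3 · 3 · 1 · 1
0 · 0 · 3 · 2 · 1 · 2
1 · 3 · 2 · 2 · 1 · 0
13) 0 · 3 · 1 · 1 · 1 · 2
0 · 2 · 2 · 1 · 3 · 0
0 · 1 · 2 · 2 · 2 · 1
0 · 2 · 3 · 3 · 1 · 1
0 · 0 · 3 · 2 · 1 · 2
1 · 3 · 2 · 2 · 1 · 0
14) 0 · 3 · 1 · 1 · 1 · 3
0 · 2 · 2 · 1 · 3 · 0
0 · 1 · 2 · 2 · 2 · 1
0 · 2 · 3 · 3 · 1 · 1
0 · 0 · 3 · 2 · 1 · 2
1 · 3 · 2 · 2 · 1 · 0
15) 0 · 3 · 1 · 1 · 2 · 0
0 · 2 · 2 · 1 · 3 · 1
0 · 1 · 2 · 2 · 2 · 1
0 · 2 · 3 · 3 · 1 · 1
0 · 0 · 3 · 2 · 1 · 2
1 · 3 · 2 · 2 · 1 · 0
16) 0 · 3 · 1 · 1 · 2 · 1
0 · 2 · 2 · 1 · 3 · 1
0 · 1 · 2 · 2 · 2 · 1
0 · 2 · 3 · 3 · 1 · 1
0 · 0 · 3 · 2 · 1 · 2
1 · 3 · 2 · 2 · 1 · 0
17) 0 · 3 · 1 · 1 · 2 · 2
0 · 2 · 2 · 1 · 3 · 1
0 · 1 · 2 · 2 · 2 · 1
0 · 2 · 3 · 3 · 1 · 1
0 · 0 · 3 · 2 · 1 · 2
1 · 3 · 2 · 2 · 1 · 0
18) 0 · 3 · 1 · 1 · 2 · 3
0 · 2 · 2 · 1 · 3 · 1
0 · 1 · 2 · 2 · 2 · 1
0 · 2 · 3 · 3 · 1 · 1
0 · 0 · 3 · 2 · 1 · 2
1 · 3 · 2 · 2 · 1 · 0
19) 0 · 3 · 1 · 1 · 3 · 0
0 · 2 · 2 · 1 · 3 · 2
0 · 1 · 2 · 2 · 2 · 1
0 · 2 · 3 · 3 · 1 · 1
0 · 0 · 3 · 2 · 1 · 2
1 · 3 · 2 · 2 · 1 · 0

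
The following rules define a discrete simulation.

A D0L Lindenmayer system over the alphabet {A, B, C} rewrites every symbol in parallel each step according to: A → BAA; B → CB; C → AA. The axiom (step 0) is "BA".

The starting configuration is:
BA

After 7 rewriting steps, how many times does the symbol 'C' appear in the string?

k=0  BA
k=1  CBBAA
k=2  AACBCBBAABAA
k=3  BAABAAAACBAACBCBBAABAACBBAABAA
k=4  CBBAABAACBBAABAABAABAAAACBBAABAAAACBAACBCBBAABAACBBAABAAAACBCBBAABAACBBAABAA
k=5  AACBCBBAABAACBBAABAAAACBCBBAABAACBBAABAACBBAABAACBBAABAABA…CBBAABAABAABAAAACBAACBCBBAABAACBBAABAAAACBCBBAABAACBBAABAA  (len 192)
k=6  BAABAAAACBAACBCBBAABAACBBAABAAAACBCBBAABAACBBAABAABAABAAAA…CBBAABAABAABAAAACBAACBCBBAABAACBBAABAAAACBCBBAABAACBBAABAA  (len 484)
k=7  CBBAABAACBBAABAABAABAAAACBBAABAAAACBAACBCBBAABAACBBAABAAAA…CBBAABAABAABAAAACBAACBCBBAABAACBBAABAAAACBCBBAABAACBBAABAA  (len 1220)

166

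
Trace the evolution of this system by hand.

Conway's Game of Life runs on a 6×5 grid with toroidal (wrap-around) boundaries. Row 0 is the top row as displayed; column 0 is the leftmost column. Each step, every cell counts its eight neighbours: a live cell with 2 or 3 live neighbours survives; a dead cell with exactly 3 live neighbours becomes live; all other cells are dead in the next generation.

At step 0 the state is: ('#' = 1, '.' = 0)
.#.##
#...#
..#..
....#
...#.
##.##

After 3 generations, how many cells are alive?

t=0: .#.##
#...#
..#..
....#
...#.
##.##
t=1: .#...
###.#
#..##
...#.
..##.
.#...
t=2: .....
..#..
.....
.....
..##.
.#...
t=3: .....
.....
.....
.....
..#..
..#..

2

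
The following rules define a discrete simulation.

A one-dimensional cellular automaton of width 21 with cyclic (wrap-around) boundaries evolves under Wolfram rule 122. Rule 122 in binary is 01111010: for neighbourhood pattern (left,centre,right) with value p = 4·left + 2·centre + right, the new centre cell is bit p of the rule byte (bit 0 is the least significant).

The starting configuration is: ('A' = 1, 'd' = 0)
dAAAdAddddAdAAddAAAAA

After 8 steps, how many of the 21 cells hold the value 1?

[0] dAAAdAddddAdAAddAAAAA
[1] AAdAAdAddAdAAAAAAdddA
[2] dAAAAAdAAdAAddddAAdAA
[3] AAdddAAAAAAAAddAAAAAA
[4] dAAdAAddddddAAAAddddd
[5] AAAAAAAddddAAddAAdddd
[6] AdddddAAddAAAAAAAAddA
[7] AAdddAAAAAAddddddAAAA
[8] dAAdAAddddAAddddAAddd

8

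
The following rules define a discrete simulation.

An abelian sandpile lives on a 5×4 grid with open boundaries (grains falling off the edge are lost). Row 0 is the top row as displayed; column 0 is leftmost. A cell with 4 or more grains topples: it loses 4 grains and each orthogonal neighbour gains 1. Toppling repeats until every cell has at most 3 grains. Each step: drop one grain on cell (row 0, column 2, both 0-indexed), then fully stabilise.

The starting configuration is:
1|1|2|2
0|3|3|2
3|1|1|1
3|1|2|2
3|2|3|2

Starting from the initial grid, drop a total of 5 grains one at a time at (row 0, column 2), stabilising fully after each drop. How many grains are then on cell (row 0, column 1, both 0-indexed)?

[0] 1|1|2|2
0|3|3|2
3|1|1|1
3|1|2|2
3|2|3|2
[1] 1|1|3|2
0|3|3|2
3|1|1|1
3|1|2|2
3|2|3|2
[2] 1|3|1|3
1|0|1|3
3|2|2|1
3|1|2|2
3|2|3|2
[3] 1|3|2|3
1|0|1|3
3|2|2|1
3|1|2|2
3|2|3|2
[4] 1|3|3|3
1|0|1|3
3|2|2|1
3|1|2|2
3|2|3|2
[5] 2|0|2|1
1|1|3|0
3|2|2|2
3|1|2|2
3|2|3|2

0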